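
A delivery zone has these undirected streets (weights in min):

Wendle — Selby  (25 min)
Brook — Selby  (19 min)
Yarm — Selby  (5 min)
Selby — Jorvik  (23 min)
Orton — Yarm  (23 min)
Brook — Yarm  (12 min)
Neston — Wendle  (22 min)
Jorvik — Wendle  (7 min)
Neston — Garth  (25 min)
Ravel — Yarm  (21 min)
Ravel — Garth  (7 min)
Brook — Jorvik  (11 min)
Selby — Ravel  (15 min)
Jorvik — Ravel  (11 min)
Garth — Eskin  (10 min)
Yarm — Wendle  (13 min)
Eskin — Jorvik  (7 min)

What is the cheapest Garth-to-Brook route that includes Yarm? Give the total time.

39 min

Shortest Garth→Yarm: Garth → Ravel → Selby → Yarm = 27
Best Yarm to Brook: Yarm → Brook costing 12
Total via Yarm: 27 + 12 = 39 min.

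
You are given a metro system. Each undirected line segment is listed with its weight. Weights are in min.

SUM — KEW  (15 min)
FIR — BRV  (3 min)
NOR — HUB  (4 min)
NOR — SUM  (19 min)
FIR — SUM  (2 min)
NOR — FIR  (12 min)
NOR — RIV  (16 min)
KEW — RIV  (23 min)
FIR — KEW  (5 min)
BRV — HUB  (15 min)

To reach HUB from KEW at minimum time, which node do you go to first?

Candidate routes:
KEW–FIR–BRV–HUB: 5+3+15 = 23
KEW–FIR–NOR–HUB: 5+12+4 = 21
Cheapest is KEW–FIR–NOR–HUB at 21 min.
So from KEW the first move is to FIR.

FIR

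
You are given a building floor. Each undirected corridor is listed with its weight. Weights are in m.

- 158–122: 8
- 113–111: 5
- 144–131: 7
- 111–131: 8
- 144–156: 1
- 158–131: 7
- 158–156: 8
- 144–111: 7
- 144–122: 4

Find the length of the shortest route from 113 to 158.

Candidate routes:
113–111–144–131–158: 5+7+7+7 = 26
113–111–144–122–158: 5+7+4+8 = 24
113–111–131–158: 5+8+7 = 20
113–111–144–156–158: 5+7+1+8 = 21
Cheapest is 113–111–131–158 at 20 m.

20 m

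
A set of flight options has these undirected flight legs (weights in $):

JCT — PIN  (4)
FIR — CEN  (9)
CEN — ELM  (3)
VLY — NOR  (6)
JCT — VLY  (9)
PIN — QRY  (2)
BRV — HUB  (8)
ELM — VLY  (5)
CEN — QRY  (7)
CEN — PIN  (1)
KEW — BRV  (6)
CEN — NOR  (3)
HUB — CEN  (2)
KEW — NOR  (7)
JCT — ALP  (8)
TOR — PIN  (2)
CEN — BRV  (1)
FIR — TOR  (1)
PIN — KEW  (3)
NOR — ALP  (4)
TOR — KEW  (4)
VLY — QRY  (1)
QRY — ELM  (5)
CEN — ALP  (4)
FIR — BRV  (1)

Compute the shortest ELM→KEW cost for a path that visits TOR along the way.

$10

Shortest ELM→TOR: ELM → CEN → PIN → TOR = 6
Best TOR to KEW: TOR → KEW costing 4
Total via TOR: 6 + 4 = $10.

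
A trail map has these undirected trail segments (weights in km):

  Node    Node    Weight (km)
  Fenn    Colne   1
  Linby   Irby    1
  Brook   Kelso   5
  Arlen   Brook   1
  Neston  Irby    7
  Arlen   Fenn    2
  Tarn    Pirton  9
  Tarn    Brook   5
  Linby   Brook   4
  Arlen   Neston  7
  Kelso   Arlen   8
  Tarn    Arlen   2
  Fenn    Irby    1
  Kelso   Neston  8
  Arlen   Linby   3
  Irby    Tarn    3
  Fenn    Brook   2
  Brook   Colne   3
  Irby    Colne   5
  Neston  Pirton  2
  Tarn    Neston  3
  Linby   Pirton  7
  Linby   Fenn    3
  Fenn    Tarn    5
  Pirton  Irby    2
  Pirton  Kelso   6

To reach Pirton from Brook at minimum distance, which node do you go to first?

Fenn

Candidate routes:
Brook → Arlen → Fenn → Irby → Pirton: 1+2+1+2 = 6
Brook → Fenn → Irby → Pirton: 2+1+2 = 5
Brook → Colne → Fenn → Irby → Pirton: 3+1+1+2 = 7
Brook → Linby → Irby → Pirton: 4+1+2 = 7
The minimum is 5 km via Brook → Fenn → Irby → Pirton.
So from Brook the first move is to Fenn.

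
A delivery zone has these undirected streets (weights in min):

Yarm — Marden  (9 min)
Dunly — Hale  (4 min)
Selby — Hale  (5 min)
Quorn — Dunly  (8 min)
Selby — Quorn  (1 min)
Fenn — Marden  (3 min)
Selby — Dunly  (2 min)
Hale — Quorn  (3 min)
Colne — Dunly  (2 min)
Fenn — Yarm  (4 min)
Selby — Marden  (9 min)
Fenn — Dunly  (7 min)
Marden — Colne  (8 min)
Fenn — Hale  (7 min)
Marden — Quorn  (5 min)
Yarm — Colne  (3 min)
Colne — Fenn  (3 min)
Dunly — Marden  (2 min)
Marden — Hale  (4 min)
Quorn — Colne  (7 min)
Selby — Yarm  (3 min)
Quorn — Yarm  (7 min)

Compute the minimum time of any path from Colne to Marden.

Shortest distances from Colne:
Colne: 0
Dunly: 2  (via Colne)
Fenn: 3  (via Colne)
Yarm: 3  (via Colne)
Selby: 4  (via Dunly)
Marden: 4  (via Dunly)
Shortest route: Colne → Dunly → Marden = 4 min.

4 min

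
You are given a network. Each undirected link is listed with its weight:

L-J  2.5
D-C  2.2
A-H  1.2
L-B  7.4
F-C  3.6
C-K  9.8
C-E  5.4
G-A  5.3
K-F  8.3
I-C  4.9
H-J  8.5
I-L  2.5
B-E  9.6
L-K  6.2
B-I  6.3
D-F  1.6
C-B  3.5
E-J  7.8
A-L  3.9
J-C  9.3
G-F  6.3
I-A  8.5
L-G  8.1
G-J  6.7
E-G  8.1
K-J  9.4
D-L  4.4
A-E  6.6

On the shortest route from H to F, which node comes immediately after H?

A

Compare a few routes:
H - A - L - D - F: 1.2+3.9+4.4+1.6 = 11.1
H - A - G - F: 1.2+5.3+6.3 = 12.8
The minimum is 11.1 via H - A - L - D - F.
So from H the first move is to A.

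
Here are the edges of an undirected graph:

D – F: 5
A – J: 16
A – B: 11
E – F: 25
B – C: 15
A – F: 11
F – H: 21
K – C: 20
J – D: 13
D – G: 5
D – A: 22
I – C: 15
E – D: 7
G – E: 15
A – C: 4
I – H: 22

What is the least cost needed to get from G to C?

25

Shortest distances from G:
G: 0
D: 5  (via G)
F: 10  (via D)
E: 12  (via D)
J: 18  (via D)
A: 21  (via F)
C: 25  (via A)
Shortest route: G → D → F → A → C = 25.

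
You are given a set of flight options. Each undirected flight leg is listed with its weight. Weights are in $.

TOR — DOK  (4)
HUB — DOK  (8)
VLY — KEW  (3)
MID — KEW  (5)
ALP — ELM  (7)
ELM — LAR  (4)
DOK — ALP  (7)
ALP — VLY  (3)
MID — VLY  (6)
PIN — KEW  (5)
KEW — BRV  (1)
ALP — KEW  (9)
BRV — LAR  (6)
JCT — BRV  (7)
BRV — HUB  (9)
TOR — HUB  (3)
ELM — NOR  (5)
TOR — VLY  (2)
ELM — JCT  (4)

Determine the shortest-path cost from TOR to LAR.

Settle nodes by increasing distance from TOR:
TOR: 0
VLY: 2  (via TOR)
HUB: 3  (via TOR)
DOK: 4  (via TOR)
ALP: 5  (via VLY)
KEW: 5  (via VLY)
BRV: 6  (via KEW)
MID: 8  (via VLY)
PIN: 10  (via KEW)
LAR: 12  (via BRV)
Shortest route: TOR → VLY → KEW → BRV → LAR = $12.

$12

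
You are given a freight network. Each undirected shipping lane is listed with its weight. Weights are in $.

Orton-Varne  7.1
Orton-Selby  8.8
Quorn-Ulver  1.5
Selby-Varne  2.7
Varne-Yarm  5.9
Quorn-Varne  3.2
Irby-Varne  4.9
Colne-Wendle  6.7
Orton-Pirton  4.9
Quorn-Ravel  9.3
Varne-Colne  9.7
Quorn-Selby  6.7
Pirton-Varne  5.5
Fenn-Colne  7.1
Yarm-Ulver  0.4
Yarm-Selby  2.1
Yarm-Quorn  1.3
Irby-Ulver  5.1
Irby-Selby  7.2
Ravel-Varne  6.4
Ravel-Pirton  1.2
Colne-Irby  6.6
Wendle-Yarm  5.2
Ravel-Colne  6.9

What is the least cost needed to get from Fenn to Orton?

Shortest distances from Fenn:
Fenn: 0
Colne: 7.1  (via Fenn)
Irby: 13.7  (via Colne)
Wendle: 13.8  (via Colne)
Ravel: 14  (via Colne)
Pirton: 15.2  (via Ravel)
Varne: 16.8  (via Colne)
Ulver: 18.8  (via Irby)
Yarm: 19  (via Wendle)
Selby: 19.5  (via Varne)
Quorn: 20  (via Varne)
Orton: 20.1  (via Pirton)
Shortest route: Fenn → Colne → Ravel → Pirton → Orton = $20.1.

$20.1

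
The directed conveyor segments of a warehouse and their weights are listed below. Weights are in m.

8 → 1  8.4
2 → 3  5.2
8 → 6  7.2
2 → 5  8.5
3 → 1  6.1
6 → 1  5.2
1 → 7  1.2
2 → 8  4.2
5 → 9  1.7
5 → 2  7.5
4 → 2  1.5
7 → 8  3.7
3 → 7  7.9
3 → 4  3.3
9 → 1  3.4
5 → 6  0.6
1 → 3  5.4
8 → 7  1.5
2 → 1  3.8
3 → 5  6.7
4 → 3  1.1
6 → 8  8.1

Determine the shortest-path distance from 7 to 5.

24.2 m

Enumerating some paths:
7 → 8 → 1 → 3 → 4 → 2 → 5: 3.7+8.4+5.4+3.3+1.5+8.5 = 30.8
7 → 8 → 6 → 1 → 3 → 5: 3.7+7.2+5.2+5.4+6.7 = 28.2
7 → 8 → 1 → 3 → 5: 3.7+8.4+5.4+6.7 = 24.2
7 → 8 → 6 → 1 → 3 → 4 → 2 → 5: 3.7+7.2+5.2+5.4+3.3+1.5+8.5 = 34.8
The minimum is 24.2 m via 7 → 8 → 1 → 3 → 5.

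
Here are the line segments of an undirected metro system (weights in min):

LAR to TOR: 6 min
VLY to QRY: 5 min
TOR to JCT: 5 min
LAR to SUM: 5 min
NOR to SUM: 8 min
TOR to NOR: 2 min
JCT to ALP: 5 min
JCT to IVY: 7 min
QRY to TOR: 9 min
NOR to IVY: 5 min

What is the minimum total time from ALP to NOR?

Compare a few routes:
ALP → JCT → TOR → LAR → SUM → NOR: 5+5+6+5+8 = 29
ALP → JCT → TOR → NOR: 5+5+2 = 12
ALP → JCT → IVY → NOR: 5+7+5 = 17
The minimum is 12 min via ALP → JCT → TOR → NOR.

12 min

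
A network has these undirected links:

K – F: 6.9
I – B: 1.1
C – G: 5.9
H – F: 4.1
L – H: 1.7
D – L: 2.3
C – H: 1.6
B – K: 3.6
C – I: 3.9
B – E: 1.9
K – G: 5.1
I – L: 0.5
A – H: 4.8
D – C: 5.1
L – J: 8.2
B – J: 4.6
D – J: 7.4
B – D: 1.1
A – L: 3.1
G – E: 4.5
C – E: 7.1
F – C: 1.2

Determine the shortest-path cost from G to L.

Candidate routes:
G - E - B - D - L: 4.5+1.9+1.1+2.3 = 9.8
G - C - H - L: 5.9+1.6+1.7 = 9.2
G - E - B - I - L: 4.5+1.9+1.1+0.5 = 8
Cheapest is G - E - B - I - L at 8.

8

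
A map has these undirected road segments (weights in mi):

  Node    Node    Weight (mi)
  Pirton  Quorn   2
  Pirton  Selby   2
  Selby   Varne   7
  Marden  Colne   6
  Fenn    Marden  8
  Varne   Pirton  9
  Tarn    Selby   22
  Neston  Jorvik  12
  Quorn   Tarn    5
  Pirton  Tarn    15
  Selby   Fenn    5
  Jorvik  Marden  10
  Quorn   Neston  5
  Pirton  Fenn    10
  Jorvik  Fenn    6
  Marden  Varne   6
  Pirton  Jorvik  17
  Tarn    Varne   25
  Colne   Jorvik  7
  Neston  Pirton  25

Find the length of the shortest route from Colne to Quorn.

Enumerating some paths:
Colne–Marden–Varne–Pirton–Quorn: 6+6+9+2 = 23
Colne–Jorvik–Fenn–Selby–Pirton–Quorn: 7+6+5+2+2 = 22
Colne–Marden–Fenn–Selby–Pirton–Quorn: 6+8+5+2+2 = 23
Cheapest is Colne–Jorvik–Fenn–Selby–Pirton–Quorn at 22 mi.

22 mi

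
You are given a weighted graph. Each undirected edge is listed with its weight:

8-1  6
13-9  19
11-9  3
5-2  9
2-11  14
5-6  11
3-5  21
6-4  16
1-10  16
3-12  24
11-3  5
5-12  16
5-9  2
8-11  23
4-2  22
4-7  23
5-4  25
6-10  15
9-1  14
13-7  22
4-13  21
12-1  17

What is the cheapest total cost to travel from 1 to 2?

25

Running Dijkstra from 1:
1: 0
8: 6  (via 1)
9: 14  (via 1)
5: 16  (via 9)
10: 16  (via 1)
11: 17  (via 9)
12: 17  (via 1)
3: 22  (via 11)
2: 25  (via 5)
Shortest route: 1–9–5–2 = 25.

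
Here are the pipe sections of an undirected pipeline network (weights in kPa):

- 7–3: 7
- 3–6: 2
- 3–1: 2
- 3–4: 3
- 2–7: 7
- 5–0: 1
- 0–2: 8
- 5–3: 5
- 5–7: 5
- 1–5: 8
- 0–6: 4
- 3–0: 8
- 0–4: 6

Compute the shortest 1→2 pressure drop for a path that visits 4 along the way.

Shortest 1→4: 1–3–4 = 5
Best 4 to 2: 4–0–2 costing 14
Total via 4: 5 + 14 = 19 kPa.

19 kPa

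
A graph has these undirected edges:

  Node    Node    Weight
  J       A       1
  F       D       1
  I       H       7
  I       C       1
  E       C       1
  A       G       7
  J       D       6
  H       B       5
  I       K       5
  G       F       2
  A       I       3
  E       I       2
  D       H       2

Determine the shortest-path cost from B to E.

14

Shortest distances from B:
B: 0
H: 5  (via B)
D: 7  (via H)
F: 8  (via D)
G: 10  (via F)
I: 12  (via H)
C: 13  (via I)
J: 13  (via D)
A: 14  (via J)
E: 14  (via I)
Shortest route: B–H–I–E = 14.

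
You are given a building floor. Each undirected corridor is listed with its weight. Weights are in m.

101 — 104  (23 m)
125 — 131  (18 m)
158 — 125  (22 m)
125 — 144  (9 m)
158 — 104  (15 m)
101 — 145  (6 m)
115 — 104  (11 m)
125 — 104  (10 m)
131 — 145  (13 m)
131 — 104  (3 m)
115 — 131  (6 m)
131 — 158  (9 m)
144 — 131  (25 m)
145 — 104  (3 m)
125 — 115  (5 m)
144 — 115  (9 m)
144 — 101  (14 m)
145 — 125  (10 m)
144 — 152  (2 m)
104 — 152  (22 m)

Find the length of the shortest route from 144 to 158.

24 m

Compare a few routes:
144 - 125 - 115 - 131 - 158: 9+5+6+9 = 29
144 - 115 - 131 - 158: 9+6+9 = 24
Cheapest is 144 - 115 - 131 - 158 at 24 m.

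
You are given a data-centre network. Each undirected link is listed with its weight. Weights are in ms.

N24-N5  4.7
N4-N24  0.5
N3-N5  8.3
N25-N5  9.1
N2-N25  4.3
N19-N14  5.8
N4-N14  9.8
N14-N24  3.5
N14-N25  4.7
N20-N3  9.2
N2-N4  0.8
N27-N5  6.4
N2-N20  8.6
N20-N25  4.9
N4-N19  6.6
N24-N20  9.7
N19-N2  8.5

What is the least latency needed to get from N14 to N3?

16.5 ms

Candidate routes:
N14 → N25 → N20 → N3: 4.7+4.9+9.2 = 18.8
N14 → N25 → N5 → N3: 4.7+9.1+8.3 = 22.1
N14 → N24 → N5 → N3: 3.5+4.7+8.3 = 16.5
N14 → N24 → N20 → N3: 3.5+9.7+9.2 = 22.4
The minimum is 16.5 ms via N14 → N24 → N5 → N3.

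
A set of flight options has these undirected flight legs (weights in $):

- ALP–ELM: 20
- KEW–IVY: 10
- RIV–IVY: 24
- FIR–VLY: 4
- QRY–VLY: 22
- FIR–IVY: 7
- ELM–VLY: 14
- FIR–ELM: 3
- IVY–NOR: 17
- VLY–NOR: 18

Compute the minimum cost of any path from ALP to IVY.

$30

Shortest distances from ALP:
ALP: 0
ELM: 20  (via ALP)
FIR: 23  (via ELM)
VLY: 27  (via FIR)
IVY: 30  (via FIR)
Shortest route: ALP–ELM–FIR–IVY = $30.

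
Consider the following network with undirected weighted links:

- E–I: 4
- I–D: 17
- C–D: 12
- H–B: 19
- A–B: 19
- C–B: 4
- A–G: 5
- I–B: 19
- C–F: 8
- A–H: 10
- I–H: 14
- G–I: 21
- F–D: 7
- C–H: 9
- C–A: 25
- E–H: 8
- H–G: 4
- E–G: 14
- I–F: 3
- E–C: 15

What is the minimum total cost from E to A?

Running Dijkstra from E:
E: 0
I: 4  (via E)
F: 7  (via I)
H: 8  (via E)
G: 12  (via H)
D: 14  (via F)
C: 15  (via E)
A: 17  (via G)
Shortest route: E → H → G → A = 17.

17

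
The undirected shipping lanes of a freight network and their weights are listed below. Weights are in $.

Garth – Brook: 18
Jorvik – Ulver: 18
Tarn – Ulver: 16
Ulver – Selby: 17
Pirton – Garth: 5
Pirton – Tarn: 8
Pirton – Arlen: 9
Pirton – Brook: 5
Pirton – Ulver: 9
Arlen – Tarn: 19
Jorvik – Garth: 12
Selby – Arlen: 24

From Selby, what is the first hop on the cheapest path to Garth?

Ulver

Candidate routes:
Selby - Ulver - Pirton - Garth: 17+9+5 = 31
Selby - Ulver - Tarn - Pirton - Garth: 17+16+8+5 = 46
Selby - Ulver - Jorvik - Garth: 17+18+12 = 47
Selby - Arlen - Pirton - Garth: 24+9+5 = 38
The minimum is $31 via Selby - Ulver - Pirton - Garth.
So from Selby the first move is to Ulver.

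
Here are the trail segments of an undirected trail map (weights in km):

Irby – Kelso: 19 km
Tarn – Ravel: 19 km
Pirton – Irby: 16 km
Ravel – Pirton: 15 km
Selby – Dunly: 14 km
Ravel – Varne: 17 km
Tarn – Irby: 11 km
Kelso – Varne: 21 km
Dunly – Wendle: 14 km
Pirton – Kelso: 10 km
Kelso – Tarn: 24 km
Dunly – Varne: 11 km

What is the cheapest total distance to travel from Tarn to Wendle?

61 km

Compare a few routes:
Tarn → Irby → Kelso → Varne → Dunly → Wendle: 11+19+21+11+14 = 76
Tarn → Kelso → Varne → Dunly → Wendle: 24+21+11+14 = 70
Tarn → Ravel → Varne → Dunly → Wendle: 19+17+11+14 = 61
Cheapest is Tarn → Ravel → Varne → Dunly → Wendle at 61 km.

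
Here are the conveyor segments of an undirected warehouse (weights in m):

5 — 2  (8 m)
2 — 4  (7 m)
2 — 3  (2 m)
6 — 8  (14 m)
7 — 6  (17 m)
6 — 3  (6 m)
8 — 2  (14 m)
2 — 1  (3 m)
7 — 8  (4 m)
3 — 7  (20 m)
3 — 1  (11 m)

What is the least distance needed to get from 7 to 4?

Compare a few routes:
7–8–2–4: 4+14+7 = 25
7–3–2–4: 20+2+7 = 29
Cheapest is 7–8–2–4 at 25 m.

25 m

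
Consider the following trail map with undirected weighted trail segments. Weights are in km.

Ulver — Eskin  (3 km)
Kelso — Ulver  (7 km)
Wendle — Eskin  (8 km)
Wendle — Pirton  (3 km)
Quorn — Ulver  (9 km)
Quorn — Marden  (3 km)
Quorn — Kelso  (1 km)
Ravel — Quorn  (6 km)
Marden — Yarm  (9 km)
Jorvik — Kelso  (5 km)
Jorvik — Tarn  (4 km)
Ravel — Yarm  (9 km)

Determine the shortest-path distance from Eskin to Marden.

Settle nodes by increasing distance from Eskin:
Eskin: 0
Ulver: 3  (via Eskin)
Wendle: 8  (via Eskin)
Kelso: 10  (via Ulver)
Quorn: 11  (via Kelso)
Pirton: 11  (via Wendle)
Marden: 14  (via Quorn)
Shortest route: Eskin–Ulver–Kelso–Quorn–Marden = 14 km.

14 km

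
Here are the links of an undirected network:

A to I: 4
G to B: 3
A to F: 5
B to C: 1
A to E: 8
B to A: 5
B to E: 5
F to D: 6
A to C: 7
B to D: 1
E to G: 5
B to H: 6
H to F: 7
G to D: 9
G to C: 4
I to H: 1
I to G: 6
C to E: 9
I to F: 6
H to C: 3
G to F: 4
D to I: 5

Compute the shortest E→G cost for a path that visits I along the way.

Shortest E→I: E → B → C → H → I = 10
Shortest I→G: I → G = 6
Total via I: 10 + 6 = 16.

16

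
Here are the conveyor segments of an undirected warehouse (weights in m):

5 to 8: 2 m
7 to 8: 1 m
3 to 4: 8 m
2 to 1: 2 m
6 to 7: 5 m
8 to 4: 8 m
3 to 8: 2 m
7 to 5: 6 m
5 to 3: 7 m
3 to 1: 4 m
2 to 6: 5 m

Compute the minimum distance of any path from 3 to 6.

Shortest distances from 3:
3: 0
8: 2  (via 3)
7: 3  (via 8)
1: 4  (via 3)
5: 4  (via 8)
2: 6  (via 1)
4: 8  (via 3)
6: 8  (via 7)
Shortest route: 3–8–7–6 = 8 m.

8 m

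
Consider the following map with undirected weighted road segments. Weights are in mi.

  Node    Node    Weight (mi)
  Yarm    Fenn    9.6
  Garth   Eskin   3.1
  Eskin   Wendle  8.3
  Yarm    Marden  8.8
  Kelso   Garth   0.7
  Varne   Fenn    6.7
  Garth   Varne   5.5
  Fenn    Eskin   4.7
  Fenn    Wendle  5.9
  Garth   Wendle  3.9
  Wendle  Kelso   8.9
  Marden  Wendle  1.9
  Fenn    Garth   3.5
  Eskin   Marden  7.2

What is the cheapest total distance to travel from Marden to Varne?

11.3 mi

Enumerating some paths:
Marden - Wendle - Fenn - Varne: 1.9+5.9+6.7 = 14.5
Marden - Eskin - Garth - Varne: 7.2+3.1+5.5 = 15.8
Marden - Wendle - Garth - Varne: 1.9+3.9+5.5 = 11.3
Cheapest is Marden - Wendle - Garth - Varne at 11.3 mi.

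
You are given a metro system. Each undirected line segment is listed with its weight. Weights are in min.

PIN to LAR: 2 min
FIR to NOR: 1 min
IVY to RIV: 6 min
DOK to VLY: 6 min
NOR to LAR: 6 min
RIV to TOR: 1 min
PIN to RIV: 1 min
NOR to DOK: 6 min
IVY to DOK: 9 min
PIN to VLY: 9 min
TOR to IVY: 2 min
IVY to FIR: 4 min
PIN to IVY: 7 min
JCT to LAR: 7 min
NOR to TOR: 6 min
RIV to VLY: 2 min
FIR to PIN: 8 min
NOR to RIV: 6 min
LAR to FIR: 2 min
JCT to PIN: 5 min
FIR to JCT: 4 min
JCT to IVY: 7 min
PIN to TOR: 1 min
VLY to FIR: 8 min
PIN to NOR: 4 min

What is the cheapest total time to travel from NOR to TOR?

5 min

Settle nodes by increasing distance from NOR:
NOR: 0
FIR: 1  (via NOR)
LAR: 3  (via FIR)
PIN: 4  (via NOR)
TOR: 5  (via PIN)
Shortest route: NOR → PIN → TOR = 5 min.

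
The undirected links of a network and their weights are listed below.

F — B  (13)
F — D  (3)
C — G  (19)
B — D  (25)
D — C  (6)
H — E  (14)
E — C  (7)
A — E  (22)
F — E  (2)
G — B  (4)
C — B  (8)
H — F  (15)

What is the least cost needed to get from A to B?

37

Running Dijkstra from A:
A: 0
E: 22  (via A)
F: 24  (via E)
D: 27  (via F)
C: 29  (via E)
H: 36  (via E)
B: 37  (via F)
Shortest route: A–E–F–B = 37.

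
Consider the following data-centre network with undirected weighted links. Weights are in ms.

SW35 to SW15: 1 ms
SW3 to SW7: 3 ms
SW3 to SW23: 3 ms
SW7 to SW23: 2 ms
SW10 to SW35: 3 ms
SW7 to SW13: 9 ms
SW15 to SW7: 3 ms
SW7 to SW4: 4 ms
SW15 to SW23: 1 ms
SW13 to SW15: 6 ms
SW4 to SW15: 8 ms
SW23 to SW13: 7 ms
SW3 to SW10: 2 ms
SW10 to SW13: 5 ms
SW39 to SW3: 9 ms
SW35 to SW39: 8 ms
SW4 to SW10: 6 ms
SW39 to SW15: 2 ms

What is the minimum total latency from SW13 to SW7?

9 ms

Enumerating some paths:
SW13–SW10–SW3–SW7: 5+2+3 = 10
SW13–SW23–SW15–SW7: 7+1+3 = 11
SW13–SW7: 9 = 9
The minimum is 9 ms via SW13–SW7.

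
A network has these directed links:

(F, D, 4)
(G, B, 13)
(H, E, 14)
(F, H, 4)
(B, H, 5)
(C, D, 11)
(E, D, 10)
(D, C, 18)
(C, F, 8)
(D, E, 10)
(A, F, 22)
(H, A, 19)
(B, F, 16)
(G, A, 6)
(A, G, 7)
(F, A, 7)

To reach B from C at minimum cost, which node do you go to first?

F

Candidate routes:
C → F → A → G → B: 8+7+7+13 = 35
C → F → H → A → G → B: 8+4+19+7+13 = 51
The minimum is 35 via C → F → A → G → B.
So from C the first move is to F.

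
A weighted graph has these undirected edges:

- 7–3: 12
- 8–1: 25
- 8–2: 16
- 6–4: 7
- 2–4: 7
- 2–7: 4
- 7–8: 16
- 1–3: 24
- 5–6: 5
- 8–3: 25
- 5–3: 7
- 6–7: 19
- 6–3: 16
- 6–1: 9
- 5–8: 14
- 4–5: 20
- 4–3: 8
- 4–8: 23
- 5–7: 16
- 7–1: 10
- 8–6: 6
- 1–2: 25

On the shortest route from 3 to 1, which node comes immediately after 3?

Enumerating some paths:
3 - 7 - 1: 12+10 = 22
3 - 5 - 6 - 1: 7+5+9 = 21
3 - 4 - 6 - 1: 8+7+9 = 24
The minimum is 21 via 3 - 5 - 6 - 1.
So from 3 the first move is to 5.

5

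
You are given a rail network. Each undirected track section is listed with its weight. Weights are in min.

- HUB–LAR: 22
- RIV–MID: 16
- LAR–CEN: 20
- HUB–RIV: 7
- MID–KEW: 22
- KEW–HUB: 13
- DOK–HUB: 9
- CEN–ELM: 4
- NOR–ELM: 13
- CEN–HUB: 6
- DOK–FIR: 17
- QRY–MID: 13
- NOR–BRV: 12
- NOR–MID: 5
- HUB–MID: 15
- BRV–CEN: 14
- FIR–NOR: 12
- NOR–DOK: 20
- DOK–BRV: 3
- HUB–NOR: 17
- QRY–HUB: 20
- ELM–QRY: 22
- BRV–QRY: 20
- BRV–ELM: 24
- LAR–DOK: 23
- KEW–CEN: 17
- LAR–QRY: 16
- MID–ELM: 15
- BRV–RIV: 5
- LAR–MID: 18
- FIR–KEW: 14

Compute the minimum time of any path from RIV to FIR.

Compare a few routes:
RIV–MID–NOR–FIR: 16+5+12 = 33
RIV–BRV–NOR–FIR: 5+12+12 = 29
RIV–HUB–DOK–FIR: 7+9+17 = 33
RIV–BRV–DOK–FIR: 5+3+17 = 25
Cheapest is RIV–BRV–DOK–FIR at 25 min.

25 min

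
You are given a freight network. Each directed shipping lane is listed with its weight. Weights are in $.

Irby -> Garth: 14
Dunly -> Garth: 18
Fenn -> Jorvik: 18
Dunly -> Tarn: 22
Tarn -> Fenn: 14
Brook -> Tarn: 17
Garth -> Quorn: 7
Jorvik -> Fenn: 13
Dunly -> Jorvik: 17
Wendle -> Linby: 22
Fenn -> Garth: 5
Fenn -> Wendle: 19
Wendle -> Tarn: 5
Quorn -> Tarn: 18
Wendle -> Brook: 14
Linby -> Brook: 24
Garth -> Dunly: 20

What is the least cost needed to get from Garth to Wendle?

$58

Compare a few routes:
Garth → Quorn → Tarn → Fenn → Wendle: 7+18+14+19 = 58
Garth → Dunly → Jorvik → Fenn → Wendle: 20+17+13+19 = 69
Garth → Dunly → Tarn → Fenn → Wendle: 20+22+14+19 = 75
Cheapest is Garth → Quorn → Tarn → Fenn → Wendle at $58.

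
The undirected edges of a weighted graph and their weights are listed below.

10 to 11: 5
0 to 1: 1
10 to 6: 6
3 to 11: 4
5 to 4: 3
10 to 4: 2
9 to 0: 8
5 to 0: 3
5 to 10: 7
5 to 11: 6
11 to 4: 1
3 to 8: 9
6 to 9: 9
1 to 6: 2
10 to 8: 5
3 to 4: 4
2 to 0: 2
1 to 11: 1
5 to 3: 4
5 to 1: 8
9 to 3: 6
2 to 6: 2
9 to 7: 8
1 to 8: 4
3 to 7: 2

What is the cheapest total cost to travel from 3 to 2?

8

Settle nodes by increasing distance from 3:
3: 0
7: 2  (via 3)
4: 4  (via 3)
5: 4  (via 3)
11: 4  (via 3)
1: 5  (via 11)
0: 6  (via 1)
9: 6  (via 3)
10: 6  (via 4)
6: 7  (via 1)
2: 8  (via 0)
Shortest route: 3 → 11 → 1 → 0 → 2 = 8.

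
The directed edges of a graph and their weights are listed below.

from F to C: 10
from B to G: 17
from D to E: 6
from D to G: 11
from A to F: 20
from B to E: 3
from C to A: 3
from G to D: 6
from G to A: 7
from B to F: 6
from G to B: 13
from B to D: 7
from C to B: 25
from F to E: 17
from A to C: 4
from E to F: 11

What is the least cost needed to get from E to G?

63

Candidate routes:
E - F - C - B - D - G: 11+10+25+7+11 = 64
E - F - C - B - G: 11+10+25+17 = 63
The minimum is 63 via E - F - C - B - G.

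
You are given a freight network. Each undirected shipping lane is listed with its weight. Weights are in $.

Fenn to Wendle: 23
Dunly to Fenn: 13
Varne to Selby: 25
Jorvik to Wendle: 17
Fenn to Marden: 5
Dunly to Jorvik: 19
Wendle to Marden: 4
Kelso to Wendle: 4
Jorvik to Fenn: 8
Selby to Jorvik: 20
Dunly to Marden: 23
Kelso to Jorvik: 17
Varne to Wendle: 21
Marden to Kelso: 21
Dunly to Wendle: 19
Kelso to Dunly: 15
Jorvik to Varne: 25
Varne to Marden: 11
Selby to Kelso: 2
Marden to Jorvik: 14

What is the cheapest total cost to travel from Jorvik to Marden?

$13

Running Dijkstra from Jorvik:
Jorvik: 0
Fenn: 8  (via Jorvik)
Marden: 13  (via Fenn)
Shortest route: Jorvik → Fenn → Marden = $13.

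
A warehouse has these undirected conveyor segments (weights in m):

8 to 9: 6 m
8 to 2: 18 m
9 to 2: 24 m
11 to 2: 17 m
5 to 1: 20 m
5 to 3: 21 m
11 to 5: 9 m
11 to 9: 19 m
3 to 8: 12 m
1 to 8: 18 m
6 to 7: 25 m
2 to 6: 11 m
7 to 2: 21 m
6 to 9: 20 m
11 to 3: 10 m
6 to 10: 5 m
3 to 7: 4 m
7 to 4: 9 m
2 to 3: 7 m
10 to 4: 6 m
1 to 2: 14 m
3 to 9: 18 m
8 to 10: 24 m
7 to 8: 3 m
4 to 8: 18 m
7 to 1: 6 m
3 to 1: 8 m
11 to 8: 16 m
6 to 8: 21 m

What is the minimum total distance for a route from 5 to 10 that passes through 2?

Best 5 to 2: 5–11–2 costing 26
Shortest 2→10: 2–6–10 = 16
Total via 2: 26 + 16 = 42 m.

42 m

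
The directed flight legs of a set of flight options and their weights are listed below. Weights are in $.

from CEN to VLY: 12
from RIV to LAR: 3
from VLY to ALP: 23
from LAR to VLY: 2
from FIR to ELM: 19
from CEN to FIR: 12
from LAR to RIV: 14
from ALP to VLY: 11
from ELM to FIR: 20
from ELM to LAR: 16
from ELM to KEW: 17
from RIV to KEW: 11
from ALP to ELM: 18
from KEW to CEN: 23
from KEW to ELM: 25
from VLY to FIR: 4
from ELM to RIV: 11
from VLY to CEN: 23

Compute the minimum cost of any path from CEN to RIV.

Running Dijkstra from CEN:
CEN: 0
FIR: 12  (via CEN)
VLY: 12  (via CEN)
ELM: 31  (via FIR)
ALP: 35  (via VLY)
RIV: 42  (via ELM)
Shortest route: CEN–FIR–ELM–RIV = $42.

$42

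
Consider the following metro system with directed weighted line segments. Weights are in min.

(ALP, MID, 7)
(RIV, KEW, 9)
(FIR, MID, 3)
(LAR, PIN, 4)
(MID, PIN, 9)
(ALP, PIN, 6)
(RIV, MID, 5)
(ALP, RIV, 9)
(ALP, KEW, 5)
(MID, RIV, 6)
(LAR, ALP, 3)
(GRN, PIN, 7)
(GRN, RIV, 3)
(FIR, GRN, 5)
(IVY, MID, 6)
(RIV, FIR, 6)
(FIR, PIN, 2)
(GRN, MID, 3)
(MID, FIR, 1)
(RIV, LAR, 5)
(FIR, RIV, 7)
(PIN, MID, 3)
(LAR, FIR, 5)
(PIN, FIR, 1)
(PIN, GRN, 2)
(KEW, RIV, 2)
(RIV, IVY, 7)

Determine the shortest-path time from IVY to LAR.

Running Dijkstra from IVY:
IVY: 0
MID: 6  (via IVY)
FIR: 7  (via MID)
PIN: 9  (via FIR)
GRN: 11  (via PIN)
RIV: 12  (via MID)
LAR: 17  (via RIV)
Shortest route: IVY → MID → RIV → LAR = 17 min.

17 min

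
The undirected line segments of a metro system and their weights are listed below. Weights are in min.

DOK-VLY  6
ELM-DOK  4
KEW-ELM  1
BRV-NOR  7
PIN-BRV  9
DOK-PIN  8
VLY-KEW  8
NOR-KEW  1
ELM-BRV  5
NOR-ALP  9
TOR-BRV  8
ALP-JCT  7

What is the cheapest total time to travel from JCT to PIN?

Settle nodes by increasing distance from JCT:
JCT: 0
ALP: 7  (via JCT)
NOR: 16  (via ALP)
KEW: 17  (via NOR)
ELM: 18  (via KEW)
DOK: 22  (via ELM)
BRV: 23  (via NOR)
VLY: 25  (via KEW)
PIN: 30  (via DOK)
Shortest route: JCT → ALP → NOR → KEW → ELM → DOK → PIN = 30 min.

30 min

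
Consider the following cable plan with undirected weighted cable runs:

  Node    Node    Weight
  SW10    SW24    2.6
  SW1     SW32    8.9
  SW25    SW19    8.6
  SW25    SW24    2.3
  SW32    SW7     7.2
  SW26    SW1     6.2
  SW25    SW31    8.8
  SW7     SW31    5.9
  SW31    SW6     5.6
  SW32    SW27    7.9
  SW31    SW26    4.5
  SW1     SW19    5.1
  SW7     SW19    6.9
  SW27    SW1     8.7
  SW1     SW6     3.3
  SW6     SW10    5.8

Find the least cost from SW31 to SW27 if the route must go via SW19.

26.6

Best SW31 to SW19: SW31 → SW7 → SW19 costing 12.8
Best SW19 to SW27: SW19 → SW1 → SW27 costing 13.8
Total via SW19: 12.8 + 13.8 = 26.6.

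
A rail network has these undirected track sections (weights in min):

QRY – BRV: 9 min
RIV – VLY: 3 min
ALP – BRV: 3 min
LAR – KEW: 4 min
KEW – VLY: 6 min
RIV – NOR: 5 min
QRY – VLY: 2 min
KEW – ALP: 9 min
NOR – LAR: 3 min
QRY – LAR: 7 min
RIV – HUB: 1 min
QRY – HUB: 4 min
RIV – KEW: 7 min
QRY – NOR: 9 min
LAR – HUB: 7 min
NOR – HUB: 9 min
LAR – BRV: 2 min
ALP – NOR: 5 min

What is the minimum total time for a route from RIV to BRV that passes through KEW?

13 min

Shortest RIV→KEW: RIV → KEW = 7
Shortest KEW→BRV: KEW → LAR → BRV = 6
Total via KEW: 7 + 6 = 13 min.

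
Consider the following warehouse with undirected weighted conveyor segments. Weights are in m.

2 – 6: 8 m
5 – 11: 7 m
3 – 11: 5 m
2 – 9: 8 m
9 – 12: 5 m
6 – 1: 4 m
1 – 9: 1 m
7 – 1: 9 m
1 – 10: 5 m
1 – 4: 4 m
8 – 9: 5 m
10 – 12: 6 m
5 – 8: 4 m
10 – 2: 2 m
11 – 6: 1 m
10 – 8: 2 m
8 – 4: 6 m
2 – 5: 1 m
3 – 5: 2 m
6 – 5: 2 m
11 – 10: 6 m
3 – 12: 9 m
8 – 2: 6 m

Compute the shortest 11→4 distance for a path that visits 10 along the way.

Shortest 11→10: 11 → 10 = 6
Shortest 10→4: 10 → 8 → 4 = 8
Total via 10: 6 + 8 = 14 m.

14 m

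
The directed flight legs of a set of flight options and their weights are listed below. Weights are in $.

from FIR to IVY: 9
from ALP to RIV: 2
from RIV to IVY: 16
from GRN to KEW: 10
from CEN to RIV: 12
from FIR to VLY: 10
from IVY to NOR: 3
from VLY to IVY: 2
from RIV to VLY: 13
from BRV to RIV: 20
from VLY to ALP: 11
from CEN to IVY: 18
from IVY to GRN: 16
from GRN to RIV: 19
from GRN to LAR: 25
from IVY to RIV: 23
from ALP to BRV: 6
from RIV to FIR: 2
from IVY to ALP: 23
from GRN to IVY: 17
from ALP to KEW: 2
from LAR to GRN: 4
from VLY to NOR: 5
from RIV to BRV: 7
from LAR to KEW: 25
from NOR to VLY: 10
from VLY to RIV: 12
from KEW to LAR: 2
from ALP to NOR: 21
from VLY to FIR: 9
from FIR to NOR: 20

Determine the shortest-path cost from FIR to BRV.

$27

Shortest distances from FIR:
FIR: 0
IVY: 9  (via FIR)
VLY: 10  (via FIR)
NOR: 12  (via IVY)
ALP: 21  (via VLY)
RIV: 22  (via VLY)
KEW: 23  (via ALP)
GRN: 25  (via IVY)
LAR: 25  (via KEW)
BRV: 27  (via ALP)
Shortest route: FIR → VLY → ALP → BRV = $27.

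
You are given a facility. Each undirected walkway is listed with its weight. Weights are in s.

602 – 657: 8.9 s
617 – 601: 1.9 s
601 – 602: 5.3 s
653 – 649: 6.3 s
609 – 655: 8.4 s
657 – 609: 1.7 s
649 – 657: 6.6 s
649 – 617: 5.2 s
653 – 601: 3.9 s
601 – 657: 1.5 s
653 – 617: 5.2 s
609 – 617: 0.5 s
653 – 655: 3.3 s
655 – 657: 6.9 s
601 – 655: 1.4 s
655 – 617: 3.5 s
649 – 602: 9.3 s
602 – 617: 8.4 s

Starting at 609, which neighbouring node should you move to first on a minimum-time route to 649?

617

Compare a few routes:
609 - 617 - 649: 0.5+5.2 = 5.7
609 - 657 - 649: 1.7+6.6 = 8.3
Cheapest is 609 - 617 - 649 at 5.7 s.
So from 609 the first move is to 617.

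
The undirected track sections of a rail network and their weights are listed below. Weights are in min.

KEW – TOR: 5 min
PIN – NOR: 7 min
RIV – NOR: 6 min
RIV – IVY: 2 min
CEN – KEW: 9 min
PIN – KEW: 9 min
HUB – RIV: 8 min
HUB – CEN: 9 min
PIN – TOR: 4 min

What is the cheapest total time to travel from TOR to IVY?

19 min

Compare a few routes:
TOR → PIN → NOR → RIV → IVY: 4+7+6+2 = 19
TOR → PIN → KEW → CEN → HUB → RIV → IVY: 4+9+9+9+8+2 = 41
TOR → KEW → CEN → HUB → RIV → IVY: 5+9+9+8+2 = 33
TOR → KEW → PIN → NOR → RIV → IVY: 5+9+7+6+2 = 29
The minimum is 19 min via TOR → PIN → NOR → RIV → IVY.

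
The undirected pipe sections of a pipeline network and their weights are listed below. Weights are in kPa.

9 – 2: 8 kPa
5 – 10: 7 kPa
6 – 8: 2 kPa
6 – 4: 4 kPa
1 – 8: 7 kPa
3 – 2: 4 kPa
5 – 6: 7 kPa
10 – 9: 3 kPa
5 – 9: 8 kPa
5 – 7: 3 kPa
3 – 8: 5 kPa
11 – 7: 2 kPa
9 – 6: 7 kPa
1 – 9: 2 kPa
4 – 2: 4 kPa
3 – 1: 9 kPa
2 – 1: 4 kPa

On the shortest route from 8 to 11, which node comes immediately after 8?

6

Compare a few routes:
8–6–9–5–7–11: 2+7+8+3+2 = 22
8–6–5–7–11: 2+7+3+2 = 14
8–6–9–10–5–7–11: 2+7+3+7+3+2 = 24
8–1–9–5–7–11: 7+2+8+3+2 = 22
The minimum is 14 kPa via 8–6–5–7–11.
So from 8 the first move is to 6.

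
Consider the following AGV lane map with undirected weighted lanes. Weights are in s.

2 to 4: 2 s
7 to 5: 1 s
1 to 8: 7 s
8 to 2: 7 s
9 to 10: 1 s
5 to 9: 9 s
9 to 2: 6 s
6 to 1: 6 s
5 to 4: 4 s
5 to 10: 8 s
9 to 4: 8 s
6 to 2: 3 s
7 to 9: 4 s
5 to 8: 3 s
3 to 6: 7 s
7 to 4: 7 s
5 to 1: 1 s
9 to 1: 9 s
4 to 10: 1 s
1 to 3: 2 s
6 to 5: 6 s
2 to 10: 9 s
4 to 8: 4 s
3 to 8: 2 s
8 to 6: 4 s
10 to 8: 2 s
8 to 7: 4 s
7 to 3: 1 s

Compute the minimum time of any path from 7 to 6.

7 s

Shortest distances from 7:
7: 0
3: 1  (via 7)
5: 1  (via 7)
1: 2  (via 5)
8: 3  (via 3)
9: 4  (via 7)
4: 5  (via 5)
10: 5  (via 8)
2: 7  (via 4)
6: 7  (via 5)
Shortest route: 7–5–6 = 7 s.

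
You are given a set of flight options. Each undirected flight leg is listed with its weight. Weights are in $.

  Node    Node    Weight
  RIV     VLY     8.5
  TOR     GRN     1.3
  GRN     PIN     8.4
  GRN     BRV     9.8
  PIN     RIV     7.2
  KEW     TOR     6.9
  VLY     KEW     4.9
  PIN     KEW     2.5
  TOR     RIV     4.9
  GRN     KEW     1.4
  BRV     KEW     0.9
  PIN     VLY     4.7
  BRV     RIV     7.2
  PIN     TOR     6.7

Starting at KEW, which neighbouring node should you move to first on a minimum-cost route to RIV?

Compare a few routes:
KEW → BRV → RIV: 0.9+7.2 = 8.1
KEW → PIN → RIV: 2.5+7.2 = 9.7
KEW → GRN → TOR → RIV: 1.4+1.3+4.9 = 7.6
The minimum is $7.6 via KEW → GRN → TOR → RIV.
So from KEW the first move is to GRN.

GRN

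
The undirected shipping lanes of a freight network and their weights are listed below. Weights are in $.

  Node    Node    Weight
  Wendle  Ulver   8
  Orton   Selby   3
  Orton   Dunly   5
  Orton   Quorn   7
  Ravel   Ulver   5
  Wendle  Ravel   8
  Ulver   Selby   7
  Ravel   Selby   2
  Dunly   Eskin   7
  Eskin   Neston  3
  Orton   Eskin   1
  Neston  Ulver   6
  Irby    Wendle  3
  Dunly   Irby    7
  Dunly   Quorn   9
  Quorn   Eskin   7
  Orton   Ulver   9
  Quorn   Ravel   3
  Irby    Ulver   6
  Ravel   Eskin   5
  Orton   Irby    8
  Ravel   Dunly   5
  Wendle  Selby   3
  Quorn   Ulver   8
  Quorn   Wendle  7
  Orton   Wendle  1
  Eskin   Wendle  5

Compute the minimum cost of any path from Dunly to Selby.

$7

Settle nodes by increasing distance from Dunly:
Dunly: 0
Orton: 5  (via Dunly)
Ravel: 5  (via Dunly)
Eskin: 6  (via Orton)
Wendle: 6  (via Orton)
Irby: 7  (via Dunly)
Selby: 7  (via Ravel)
Shortest route: Dunly–Ravel–Selby = $7.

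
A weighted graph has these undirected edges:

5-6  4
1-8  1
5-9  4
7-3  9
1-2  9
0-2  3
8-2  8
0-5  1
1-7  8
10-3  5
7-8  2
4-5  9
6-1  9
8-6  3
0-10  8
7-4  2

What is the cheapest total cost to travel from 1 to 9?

Settle nodes by increasing distance from 1:
1: 0
8: 1  (via 1)
7: 3  (via 8)
6: 4  (via 8)
4: 5  (via 7)
5: 8  (via 6)
0: 9  (via 5)
2: 9  (via 1)
3: 12  (via 7)
9: 12  (via 5)
Shortest route: 1 → 8 → 6 → 5 → 9 = 12.

12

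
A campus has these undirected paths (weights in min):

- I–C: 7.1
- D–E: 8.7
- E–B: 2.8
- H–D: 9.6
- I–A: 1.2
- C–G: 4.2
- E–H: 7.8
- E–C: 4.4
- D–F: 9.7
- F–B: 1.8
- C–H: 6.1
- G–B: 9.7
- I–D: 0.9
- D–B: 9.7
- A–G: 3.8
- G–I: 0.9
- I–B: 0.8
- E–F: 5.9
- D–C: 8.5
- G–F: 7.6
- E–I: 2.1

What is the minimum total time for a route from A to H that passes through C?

12.4 min

Best A to C: A → I → G → C costing 6.3
Shortest C→H: C → H = 6.1
Total via C: 6.3 + 6.1 = 12.4 min.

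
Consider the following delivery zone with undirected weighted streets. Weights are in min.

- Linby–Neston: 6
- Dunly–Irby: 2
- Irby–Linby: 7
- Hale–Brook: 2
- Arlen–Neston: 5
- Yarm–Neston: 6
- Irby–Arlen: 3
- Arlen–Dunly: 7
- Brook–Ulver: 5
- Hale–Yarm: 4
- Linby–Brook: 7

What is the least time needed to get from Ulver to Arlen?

22 min

Running Dijkstra from Ulver:
Ulver: 0
Brook: 5  (via Ulver)
Hale: 7  (via Brook)
Yarm: 11  (via Hale)
Linby: 12  (via Brook)
Neston: 17  (via Yarm)
Irby: 19  (via Linby)
Dunly: 21  (via Irby)
Arlen: 22  (via Neston)
Shortest route: Ulver–Brook–Hale–Yarm–Neston–Arlen = 22 min.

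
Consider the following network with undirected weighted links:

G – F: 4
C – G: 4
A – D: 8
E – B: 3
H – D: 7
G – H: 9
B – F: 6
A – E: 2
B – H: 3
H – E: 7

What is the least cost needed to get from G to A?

Enumerating some paths:
G → H → E → A: 9+7+2 = 18
G → H → B → E → A: 9+3+3+2 = 17
G → F → B → E → A: 4+6+3+2 = 15
Cheapest is G → F → B → E → A at 15.

15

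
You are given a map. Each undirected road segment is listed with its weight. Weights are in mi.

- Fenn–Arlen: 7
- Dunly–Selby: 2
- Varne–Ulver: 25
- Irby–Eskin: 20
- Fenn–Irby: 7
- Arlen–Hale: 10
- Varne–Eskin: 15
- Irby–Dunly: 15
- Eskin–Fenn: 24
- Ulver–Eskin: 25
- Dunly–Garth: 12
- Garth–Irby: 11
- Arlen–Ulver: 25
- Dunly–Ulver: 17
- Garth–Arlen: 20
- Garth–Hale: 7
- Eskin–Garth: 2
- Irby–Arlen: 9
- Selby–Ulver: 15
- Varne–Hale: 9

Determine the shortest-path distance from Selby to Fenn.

Shortest distances from Selby:
Selby: 0
Dunly: 2  (via Selby)
Garth: 14  (via Dunly)
Ulver: 15  (via Selby)
Eskin: 16  (via Garth)
Irby: 17  (via Dunly)
Hale: 21  (via Garth)
Fenn: 24  (via Irby)
Shortest route: Selby → Dunly → Irby → Fenn = 24 mi.

24 mi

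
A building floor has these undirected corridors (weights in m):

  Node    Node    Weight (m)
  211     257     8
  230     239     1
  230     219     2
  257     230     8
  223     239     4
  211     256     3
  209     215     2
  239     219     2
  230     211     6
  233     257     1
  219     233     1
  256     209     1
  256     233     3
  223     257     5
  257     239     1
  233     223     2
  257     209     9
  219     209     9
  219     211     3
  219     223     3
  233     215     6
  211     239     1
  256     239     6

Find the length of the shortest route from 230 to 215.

8 m

Settle nodes by increasing distance from 230:
230: 0
239: 1  (via 230)
219: 2  (via 230)
211: 2  (via 239)
257: 2  (via 239)
233: 3  (via 219)
223: 5  (via 239)
256: 5  (via 211)
209: 6  (via 256)
215: 8  (via 209)
Shortest route: 230–239–211–256–209–215 = 8 m.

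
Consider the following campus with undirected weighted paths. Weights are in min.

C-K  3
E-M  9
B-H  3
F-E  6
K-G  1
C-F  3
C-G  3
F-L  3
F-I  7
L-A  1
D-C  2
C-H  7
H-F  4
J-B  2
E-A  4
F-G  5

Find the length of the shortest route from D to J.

Settle nodes by increasing distance from D:
D: 0
C: 2  (via D)
F: 5  (via C)
G: 5  (via C)
K: 5  (via C)
L: 8  (via F)
A: 9  (via L)
H: 9  (via C)
E: 11  (via F)
B: 12  (via H)
I: 12  (via F)
J: 14  (via B)
Shortest route: D–C–H–B–J = 14 min.

14 min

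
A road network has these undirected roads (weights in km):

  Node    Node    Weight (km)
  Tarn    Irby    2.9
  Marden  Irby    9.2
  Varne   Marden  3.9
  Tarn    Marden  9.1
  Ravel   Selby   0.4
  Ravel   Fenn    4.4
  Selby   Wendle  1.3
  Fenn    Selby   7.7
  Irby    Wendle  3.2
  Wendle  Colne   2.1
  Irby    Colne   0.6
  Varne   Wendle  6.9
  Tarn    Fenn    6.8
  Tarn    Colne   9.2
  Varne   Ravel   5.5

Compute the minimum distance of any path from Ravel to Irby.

Compare a few routes:
Ravel - Selby - Wendle - Colne - Irby: 0.4+1.3+2.1+0.6 = 4.4
Ravel - Selby - Wendle - Irby: 0.4+1.3+3.2 = 4.9
The minimum is 4.4 km via Ravel - Selby - Wendle - Colne - Irby.

4.4 km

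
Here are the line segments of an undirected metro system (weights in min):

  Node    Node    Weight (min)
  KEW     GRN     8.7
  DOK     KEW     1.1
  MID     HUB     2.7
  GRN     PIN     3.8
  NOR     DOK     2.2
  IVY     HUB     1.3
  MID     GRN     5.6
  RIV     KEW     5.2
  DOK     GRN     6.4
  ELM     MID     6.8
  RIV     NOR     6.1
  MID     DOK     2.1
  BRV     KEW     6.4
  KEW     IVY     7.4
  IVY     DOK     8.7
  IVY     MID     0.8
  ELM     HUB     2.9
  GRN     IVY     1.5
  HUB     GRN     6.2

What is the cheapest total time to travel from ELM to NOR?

9.3 min

Running Dijkstra from ELM:
ELM: 0
HUB: 2.9  (via ELM)
IVY: 4.2  (via HUB)
MID: 5  (via IVY)
GRN: 5.7  (via IVY)
DOK: 7.1  (via MID)
KEW: 8.2  (via DOK)
NOR: 9.3  (via DOK)
Shortest route: ELM–HUB–IVY–MID–DOK–NOR = 9.3 min.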